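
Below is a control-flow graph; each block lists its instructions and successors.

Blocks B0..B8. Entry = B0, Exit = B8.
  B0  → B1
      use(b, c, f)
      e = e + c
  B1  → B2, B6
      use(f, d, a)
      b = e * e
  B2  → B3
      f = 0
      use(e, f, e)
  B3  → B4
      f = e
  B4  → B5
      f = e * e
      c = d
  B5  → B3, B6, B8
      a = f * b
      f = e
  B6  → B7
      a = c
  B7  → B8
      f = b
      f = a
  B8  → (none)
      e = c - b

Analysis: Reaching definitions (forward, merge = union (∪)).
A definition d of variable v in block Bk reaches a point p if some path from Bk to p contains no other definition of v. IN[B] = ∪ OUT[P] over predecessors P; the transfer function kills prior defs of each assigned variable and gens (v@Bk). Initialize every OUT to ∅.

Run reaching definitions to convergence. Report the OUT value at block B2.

Answer: {b@B1, e@B0, f@B2}

Working:
Per-block solution:
  B0:  IN={}  OUT={e@B0}
  B1:  IN={e@B0}  OUT={b@B1, e@B0}
  B2:  IN={b@B1, e@B0}  OUT={b@B1, e@B0, f@B2}
  B3:  IN={a@B5, b@B1, c@B4, e@B0, f@B2, f@B5}  OUT={a@B5, b@B1, c@B4, e@B0, f@B3}
  B4:  IN={a@B5, b@B1, c@B4, e@B0, f@B3}  OUT={a@B5, b@B1, c@B4, e@B0, f@B4}
  B5:  IN={a@B5, b@B1, c@B4, e@B0, f@B4}  OUT={a@B5, b@B1, c@B4, e@B0, f@B5}
  B6:  IN={a@B5, b@B1, c@B4, e@B0, f@B5}  OUT={a@B6, b@B1, c@B4, e@B0, f@B5}
  B7:  IN={a@B6, b@B1, c@B4, e@B0, f@B5}  OUT={a@B6, b@B1, c@B4, e@B0, f@B7}
  B8:  IN={a@B5, a@B6, b@B1, c@B4, e@B0, f@B5, f@B7}  OUT={a@B5, a@B6, b@B1, c@B4, e@B8, f@B5, f@B7}

Merge at B2: IN[B2] = OUT[B1] = {b@B1, e@B0}
Applying B2's transfer function to that IN value gives OUT[B2] (row B2 above).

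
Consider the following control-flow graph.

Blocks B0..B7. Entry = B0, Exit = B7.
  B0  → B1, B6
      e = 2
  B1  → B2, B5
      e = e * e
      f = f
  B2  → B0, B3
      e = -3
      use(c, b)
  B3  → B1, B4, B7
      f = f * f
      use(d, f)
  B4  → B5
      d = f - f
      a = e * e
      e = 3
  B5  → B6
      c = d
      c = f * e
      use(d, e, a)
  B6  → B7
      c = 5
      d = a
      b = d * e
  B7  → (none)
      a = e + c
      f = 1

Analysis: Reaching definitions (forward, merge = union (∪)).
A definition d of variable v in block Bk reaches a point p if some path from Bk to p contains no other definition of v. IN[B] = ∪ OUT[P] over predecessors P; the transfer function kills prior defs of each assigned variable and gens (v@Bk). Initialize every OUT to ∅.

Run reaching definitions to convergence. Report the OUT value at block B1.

Per-block solution:
  B0: | IN={e@B2, f@B1} | OUT={e@B0, f@B1}
  B1: | IN={e@B0, e@B2, f@B1, f@B3} | OUT={e@B1, f@B1}
  B2: | IN={e@B1, f@B1} | OUT={e@B2, f@B1}
  B3: | IN={e@B2, f@B1} | OUT={e@B2, f@B3}
  B4: | IN={e@B2, f@B3} | OUT={a@B4, d@B4, e@B4, f@B3}
  B5: | IN={a@B4, d@B4, e@B1, e@B4, f@B1, f@B3} | OUT={a@B4, c@B5, d@B4, e@B1, e@B4, f@B1, f@B3}
  B6: | IN={a@B4, c@B5, d@B4, e@B0, e@B1, e@B4, f@B1, f@B3} | OUT={a@B4, b@B6, c@B6, d@B6, e@B0, e@B1, e@B4, f@B1, f@B3}
  B7: | IN={a@B4, b@B6, c@B6, d@B6, e@B0, e@B1, e@B2, e@B4, f@B1, f@B3} | OUT={a@B7, b@B6, c@B6, d@B6, e@B0, e@B1, e@B2, e@B4, f@B7}

Merge at B1: IN[B1] = OUT[B0] ⊔ OUT[B3] = {e@B0, e@B2, f@B1, f@B3}
Applying B1's transfer function to that IN value gives OUT[B1] (row B1 above).

Answer: {e@B1, f@B1}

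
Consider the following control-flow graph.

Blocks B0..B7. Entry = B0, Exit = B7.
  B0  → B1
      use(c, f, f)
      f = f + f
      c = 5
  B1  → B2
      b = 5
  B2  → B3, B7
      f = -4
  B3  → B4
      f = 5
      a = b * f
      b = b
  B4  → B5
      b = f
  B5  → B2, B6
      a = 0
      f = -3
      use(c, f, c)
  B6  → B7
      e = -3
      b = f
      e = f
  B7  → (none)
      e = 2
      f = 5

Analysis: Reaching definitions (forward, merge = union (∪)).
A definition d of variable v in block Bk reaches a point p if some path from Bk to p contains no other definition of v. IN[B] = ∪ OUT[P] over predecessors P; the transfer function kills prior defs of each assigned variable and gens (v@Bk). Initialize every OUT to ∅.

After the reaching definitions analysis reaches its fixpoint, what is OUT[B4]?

Answer: {a@B3, b@B4, c@B0, f@B3}

Working:
Converged values:
  B0: | IN={} | OUT={c@B0, f@B0}
  B1: | IN={c@B0, f@B0} | OUT={b@B1, c@B0, f@B0}
  B2: | IN={a@B5, b@B1, b@B4, c@B0, f@B0, f@B5} | OUT={a@B5, b@B1, b@B4, c@B0, f@B2}
  B3: | IN={a@B5, b@B1, b@B4, c@B0, f@B2} | OUT={a@B3, b@B3, c@B0, f@B3}
  B4: | IN={a@B3, b@B3, c@B0, f@B3} | OUT={a@B3, b@B4, c@B0, f@B3}
  B5: | IN={a@B3, b@B4, c@B0, f@B3} | OUT={a@B5, b@B4, c@B0, f@B5}
  B6: | IN={a@B5, b@B4, c@B0, f@B5} | OUT={a@B5, b@B6, c@B0, e@B6, f@B5}
  B7: | IN={a@B5, b@B1, b@B4, b@B6, c@B0, e@B6, f@B2, f@B5} | OUT={a@B5, b@B1, b@B4, b@B6, c@B0, e@B7, f@B7}

Merge at B4: IN[B4] = OUT[B3] = {a@B3, b@B3, c@B0, f@B3}
Applying B4's transfer function to that IN value gives OUT[B4] (row B4 above).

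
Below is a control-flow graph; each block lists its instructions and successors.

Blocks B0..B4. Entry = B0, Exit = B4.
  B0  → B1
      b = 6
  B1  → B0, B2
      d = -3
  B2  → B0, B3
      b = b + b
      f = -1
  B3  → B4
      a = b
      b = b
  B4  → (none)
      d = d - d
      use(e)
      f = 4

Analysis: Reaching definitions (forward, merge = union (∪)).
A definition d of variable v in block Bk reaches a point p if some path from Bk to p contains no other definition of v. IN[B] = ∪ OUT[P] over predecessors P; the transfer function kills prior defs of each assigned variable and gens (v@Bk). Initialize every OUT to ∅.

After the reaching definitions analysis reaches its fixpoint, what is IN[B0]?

Answer: {b@B0, b@B2, d@B1, f@B2}

Trace:
Fixpoint table:
  B0: | IN={b@B0, b@B2, d@B1, f@B2} | OUT={b@B0, d@B1, f@B2}
  B1: | IN={b@B0, d@B1, f@B2} | OUT={b@B0, d@B1, f@B2}
  B2: | IN={b@B0, d@B1, f@B2} | OUT={b@B2, d@B1, f@B2}
  B3: | IN={b@B2, d@B1, f@B2} | OUT={a@B3, b@B3, d@B1, f@B2}
  B4: | IN={a@B3, b@B3, d@B1, f@B2} | OUT={a@B3, b@B3, d@B4, f@B4}

Merge at B0 (entry node, so the boundary value {} is joined with the incoming edge(s)): IN[B0] = {} ⊔ OUT[B1] ⊔ OUT[B2] = {b@B0, b@B2, d@B1, f@B2}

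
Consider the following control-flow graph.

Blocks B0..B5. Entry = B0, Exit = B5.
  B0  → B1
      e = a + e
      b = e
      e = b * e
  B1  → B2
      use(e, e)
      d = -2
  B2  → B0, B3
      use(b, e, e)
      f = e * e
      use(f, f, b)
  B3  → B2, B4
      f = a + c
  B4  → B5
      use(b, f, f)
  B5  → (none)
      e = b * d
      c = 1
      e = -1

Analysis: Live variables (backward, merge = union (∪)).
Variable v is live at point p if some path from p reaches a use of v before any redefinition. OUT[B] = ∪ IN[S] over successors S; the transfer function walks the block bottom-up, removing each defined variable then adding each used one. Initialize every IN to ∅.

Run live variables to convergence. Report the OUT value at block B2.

Per-block solution:
  B0:  IN={a, c, e}  OUT={a, b, c, e}
  B1:  IN={a, b, c, e}  OUT={a, b, c, d, e}
  B2:  IN={a, b, c, d, e}  OUT={a, b, c, d, e}
  B3:  IN={a, b, c, d, e}  OUT={a, b, c, d, e, f}
  B4:  IN={b, d, f}  OUT={b, d}
  B5:  IN={b, d}  OUT={}

Merge at B2: OUT[B2] = IN[B0] ⊔ IN[B3] = {a, b, c, d, e}

Answer: {a, b, c, d, e}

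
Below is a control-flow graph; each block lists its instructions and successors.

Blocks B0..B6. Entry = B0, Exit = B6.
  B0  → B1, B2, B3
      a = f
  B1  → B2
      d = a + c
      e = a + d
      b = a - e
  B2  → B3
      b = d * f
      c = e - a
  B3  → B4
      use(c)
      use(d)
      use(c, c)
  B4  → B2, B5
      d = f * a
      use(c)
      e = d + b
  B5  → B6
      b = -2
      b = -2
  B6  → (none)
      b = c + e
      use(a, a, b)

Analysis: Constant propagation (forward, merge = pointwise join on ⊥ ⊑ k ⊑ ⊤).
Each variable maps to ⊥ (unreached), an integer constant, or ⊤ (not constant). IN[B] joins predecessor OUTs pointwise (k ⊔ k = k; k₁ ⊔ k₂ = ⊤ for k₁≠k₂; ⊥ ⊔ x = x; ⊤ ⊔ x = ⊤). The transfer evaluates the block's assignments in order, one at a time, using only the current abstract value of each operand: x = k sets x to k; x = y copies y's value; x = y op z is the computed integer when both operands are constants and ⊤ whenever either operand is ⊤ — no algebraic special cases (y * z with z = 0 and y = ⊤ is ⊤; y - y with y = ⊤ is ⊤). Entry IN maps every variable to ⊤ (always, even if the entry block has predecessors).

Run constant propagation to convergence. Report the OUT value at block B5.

Answer: {a: ⊤, b: -2, c: ⊤, d: ⊤, e: ⊤, f: ⊤}

Working:
Converged values:
  B0:   IN=(all ⊤)   OUT=(all ⊤)
  B1:   IN=(all ⊤)   OUT=(all ⊤)
  B2:   IN=(all ⊤)   OUT=(all ⊤)
  B3:   IN=(all ⊤)   OUT=(all ⊤)
  B4:   IN=(all ⊤)   OUT=(all ⊤)
  B5:   IN=(all ⊤)   OUT={b:-2; rest ⊤}
  B6:   IN={b:-2; rest ⊤}   OUT=(all ⊤)

Merge at B5: IN[B5] = OUT[B4] = {a: ⊤, b: ⊤, c: ⊤, d: ⊤, e: ⊤, f: ⊤}
Applying B5's transfer function to that IN value gives OUT[B5] (row B5 above).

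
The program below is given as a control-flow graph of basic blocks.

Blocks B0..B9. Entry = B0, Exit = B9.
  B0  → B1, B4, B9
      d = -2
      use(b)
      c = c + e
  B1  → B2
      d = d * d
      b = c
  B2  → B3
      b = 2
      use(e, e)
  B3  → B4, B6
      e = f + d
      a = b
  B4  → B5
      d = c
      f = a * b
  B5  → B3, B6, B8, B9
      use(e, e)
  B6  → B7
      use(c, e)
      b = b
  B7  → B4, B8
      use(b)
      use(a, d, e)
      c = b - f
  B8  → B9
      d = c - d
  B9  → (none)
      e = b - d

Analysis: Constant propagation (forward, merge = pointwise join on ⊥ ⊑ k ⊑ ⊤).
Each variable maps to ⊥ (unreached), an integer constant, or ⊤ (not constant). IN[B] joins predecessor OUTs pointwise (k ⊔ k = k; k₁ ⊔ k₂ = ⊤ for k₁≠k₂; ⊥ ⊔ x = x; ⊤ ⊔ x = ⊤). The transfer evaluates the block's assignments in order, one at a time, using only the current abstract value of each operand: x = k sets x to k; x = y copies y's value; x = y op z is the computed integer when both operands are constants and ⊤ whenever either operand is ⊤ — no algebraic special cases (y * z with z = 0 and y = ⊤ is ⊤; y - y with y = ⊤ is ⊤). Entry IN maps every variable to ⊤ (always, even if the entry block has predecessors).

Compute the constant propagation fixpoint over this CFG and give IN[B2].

Answer: {a: ⊤, b: ⊤, c: ⊤, d: 4, e: ⊤, f: ⊤}

Trace:
Per-block solution:
  B0:   IN=(all ⊤)   OUT={d:-2; rest ⊤}
  B1:   IN={d:-2; rest ⊤}   OUT={d:4; rest ⊤}
  B2:   IN={d:4; rest ⊤}   OUT={b:2, d:4; rest ⊤}
  B3:   IN=(all ⊤)   OUT=(all ⊤)
  B4:   IN=(all ⊤)   OUT=(all ⊤)
  B5:   IN=(all ⊤)   OUT=(all ⊤)
  B6:   IN=(all ⊤)   OUT=(all ⊤)
  B7:   IN=(all ⊤)   OUT=(all ⊤)
  B8:   IN=(all ⊤)   OUT=(all ⊤)
  B9:   IN=(all ⊤)   OUT=(all ⊤)

Merge at B2: IN[B2] = OUT[B1] = {a: ⊤, b: ⊤, c: ⊤, d: 4, e: ⊤, f: ⊤}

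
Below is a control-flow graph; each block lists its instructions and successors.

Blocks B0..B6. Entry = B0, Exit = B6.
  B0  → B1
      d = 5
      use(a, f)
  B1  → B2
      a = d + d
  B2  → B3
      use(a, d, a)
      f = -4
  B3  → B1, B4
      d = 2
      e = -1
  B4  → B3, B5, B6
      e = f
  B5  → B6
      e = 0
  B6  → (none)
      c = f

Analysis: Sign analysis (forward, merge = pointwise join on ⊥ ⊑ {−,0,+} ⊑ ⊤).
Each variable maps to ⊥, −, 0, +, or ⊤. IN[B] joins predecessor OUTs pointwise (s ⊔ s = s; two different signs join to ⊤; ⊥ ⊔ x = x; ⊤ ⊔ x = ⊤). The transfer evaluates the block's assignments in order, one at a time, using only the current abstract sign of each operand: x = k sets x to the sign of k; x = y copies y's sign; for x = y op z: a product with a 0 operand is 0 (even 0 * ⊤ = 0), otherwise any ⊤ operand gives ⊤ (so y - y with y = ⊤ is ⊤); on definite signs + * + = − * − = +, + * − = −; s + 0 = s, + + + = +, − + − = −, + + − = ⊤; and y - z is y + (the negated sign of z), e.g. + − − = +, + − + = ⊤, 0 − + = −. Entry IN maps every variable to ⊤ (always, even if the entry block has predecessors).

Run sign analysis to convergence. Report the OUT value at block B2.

Per-block solution:
  B0:  IN=(all ⊤)  OUT={d:+; rest ⊤}
  B1:  IN={d:+; rest ⊤}  OUT={a:+, d:+; rest ⊤}
  B2:  IN={a:+, d:+; rest ⊤}  OUT={a:+, d:+, f:-; rest ⊤}
  B3:  IN={a:+, d:+, f:-; rest ⊤}  OUT={a:+, d:+, e:-, f:-; rest ⊤}
  B4:  IN={a:+, d:+, e:-, f:-; rest ⊤}  OUT={a:+, d:+, e:-, f:-; rest ⊤}
  B5:  IN={a:+, d:+, e:-, f:-; rest ⊤}  OUT={a:+, d:+, e:0, f:-; rest ⊤}
  B6:  IN={a:+, d:+, f:-; rest ⊤}  OUT={a:+, c:-, d:+, f:-; rest ⊤}

Merge at B2: IN[B2] = OUT[B1] = {a: +, b: ⊤, c: ⊤, d: +, e: ⊤, f: ⊤}
Applying B2's transfer function to that IN value gives OUT[B2] (row B2 above).

Answer: {a: +, b: ⊤, c: ⊤, d: +, e: ⊤, f: -}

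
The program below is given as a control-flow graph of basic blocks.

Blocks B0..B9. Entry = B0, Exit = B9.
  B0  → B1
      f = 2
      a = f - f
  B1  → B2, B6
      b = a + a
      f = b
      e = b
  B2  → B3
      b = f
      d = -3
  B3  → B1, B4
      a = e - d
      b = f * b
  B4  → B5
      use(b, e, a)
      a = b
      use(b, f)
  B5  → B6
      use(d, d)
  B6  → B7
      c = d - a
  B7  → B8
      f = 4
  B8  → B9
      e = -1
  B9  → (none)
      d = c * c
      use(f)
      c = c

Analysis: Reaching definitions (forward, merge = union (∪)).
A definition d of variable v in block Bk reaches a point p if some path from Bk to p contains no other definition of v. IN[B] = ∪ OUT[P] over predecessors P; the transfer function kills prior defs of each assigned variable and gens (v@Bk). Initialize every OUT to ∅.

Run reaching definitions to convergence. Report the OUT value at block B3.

Converged values:
  B0: | IN={} | OUT={a@B0, f@B0}
  B1: | IN={a@B0, a@B3, b@B3, d@B2, e@B1, f@B0, f@B1} | OUT={a@B0, a@B3, b@B1, d@B2, e@B1, f@B1}
  B2: | IN={a@B0, a@B3, b@B1, d@B2, e@B1, f@B1} | OUT={a@B0, a@B3, b@B2, d@B2, e@B1, f@B1}
  B3: | IN={a@B0, a@B3, b@B2, d@B2, e@B1, f@B1} | OUT={a@B3, b@B3, d@B2, e@B1, f@B1}
  B4: | IN={a@B3, b@B3, d@B2, e@B1, f@B1} | OUT={a@B4, b@B3, d@B2, e@B1, f@B1}
  B5: | IN={a@B4, b@B3, d@B2, e@B1, f@B1} | OUT={a@B4, b@B3, d@B2, e@B1, f@B1}
  B6: | IN={a@B0, a@B3, a@B4, b@B1, b@B3, d@B2, e@B1, f@B1} | OUT={a@B0, a@B3, a@B4, b@B1, b@B3, c@B6, d@B2, e@B1, f@B1}
  B7: | IN={a@B0, a@B3, a@B4, b@B1, b@B3, c@B6, d@B2, e@B1, f@B1} | OUT={a@B0, a@B3, a@B4, b@B1, b@B3, c@B6, d@B2, e@B1, f@B7}
  B8: | IN={a@B0, a@B3, a@B4, b@B1, b@B3, c@B6, d@B2, e@B1, f@B7} | OUT={a@B0, a@B3, a@B4, b@B1, b@B3, c@B6, d@B2, e@B8, f@B7}
  B9: | IN={a@B0, a@B3, a@B4, b@B1, b@B3, c@B6, d@B2, e@B8, f@B7} | OUT={a@B0, a@B3, a@B4, b@B1, b@B3, c@B9, d@B9, e@B8, f@B7}

Merge at B3: IN[B3] = OUT[B2] = {a@B0, a@B3, b@B2, d@B2, e@B1, f@B1}
Applying B3's transfer function to that IN value gives OUT[B3] (row B3 above).

Answer: {a@B3, b@B3, d@B2, e@B1, f@B1}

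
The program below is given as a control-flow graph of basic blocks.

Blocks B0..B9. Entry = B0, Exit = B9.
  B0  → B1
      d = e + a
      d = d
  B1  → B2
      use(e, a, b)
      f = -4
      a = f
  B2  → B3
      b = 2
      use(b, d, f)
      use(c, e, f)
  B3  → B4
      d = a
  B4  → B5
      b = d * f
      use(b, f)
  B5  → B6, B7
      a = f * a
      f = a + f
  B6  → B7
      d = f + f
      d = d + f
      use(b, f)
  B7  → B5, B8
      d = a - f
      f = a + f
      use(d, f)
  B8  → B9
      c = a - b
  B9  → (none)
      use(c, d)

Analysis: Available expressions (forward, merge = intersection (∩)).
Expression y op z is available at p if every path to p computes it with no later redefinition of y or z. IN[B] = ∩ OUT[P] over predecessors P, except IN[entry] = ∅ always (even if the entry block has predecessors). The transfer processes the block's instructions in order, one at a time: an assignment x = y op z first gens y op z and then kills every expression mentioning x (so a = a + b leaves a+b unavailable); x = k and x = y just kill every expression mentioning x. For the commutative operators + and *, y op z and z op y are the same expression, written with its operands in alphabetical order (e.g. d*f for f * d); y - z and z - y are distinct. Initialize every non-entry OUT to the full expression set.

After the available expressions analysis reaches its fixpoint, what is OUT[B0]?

Answer: {a+e}

Trace:
Fixpoint table:
  B0:   IN={}   OUT={a+e}
  B1:   IN={a+e}   OUT={}
  B2:   IN={}   OUT={}
  B3:   IN={}   OUT={}
  B4:   IN={}   OUT={d*f}
  B5:   IN={}   OUT={}
  B6:   IN={}   OUT={f+f}
  B7:   IN={}   OUT={}
  B8:   IN={}   OUT={a-b}
  B9:   IN={a-b}   OUT={a-b}

B0 is the boundary node: IN[B0] = {}
Applying B0's transfer function to that IN value gives OUT[B0] (row B0 above).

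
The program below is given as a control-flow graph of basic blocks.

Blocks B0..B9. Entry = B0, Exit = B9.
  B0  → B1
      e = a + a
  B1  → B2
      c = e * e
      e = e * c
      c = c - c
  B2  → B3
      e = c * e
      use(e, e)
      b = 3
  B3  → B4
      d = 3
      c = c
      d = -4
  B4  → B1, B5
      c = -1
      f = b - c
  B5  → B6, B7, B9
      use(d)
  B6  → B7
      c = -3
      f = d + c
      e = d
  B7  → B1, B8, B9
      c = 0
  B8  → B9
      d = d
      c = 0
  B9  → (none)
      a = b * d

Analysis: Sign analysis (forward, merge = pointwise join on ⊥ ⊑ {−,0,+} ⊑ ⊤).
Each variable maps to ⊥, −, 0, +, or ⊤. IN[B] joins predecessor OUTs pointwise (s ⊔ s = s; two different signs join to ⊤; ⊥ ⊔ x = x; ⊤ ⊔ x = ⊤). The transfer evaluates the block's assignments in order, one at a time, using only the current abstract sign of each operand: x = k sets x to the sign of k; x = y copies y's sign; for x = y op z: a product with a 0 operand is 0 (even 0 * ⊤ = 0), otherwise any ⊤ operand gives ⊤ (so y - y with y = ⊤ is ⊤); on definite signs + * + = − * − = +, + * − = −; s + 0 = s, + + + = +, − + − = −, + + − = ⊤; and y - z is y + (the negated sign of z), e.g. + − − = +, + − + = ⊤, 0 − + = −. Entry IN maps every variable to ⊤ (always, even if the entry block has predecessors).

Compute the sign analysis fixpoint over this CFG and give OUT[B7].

Fixpoint table:
  B0:  IN=(all ⊤)  OUT=(all ⊤)
  B1:  IN=(all ⊤)  OUT=(all ⊤)
  B2:  IN=(all ⊤)  OUT={b:+; rest ⊤}
  B3:  IN={b:+; rest ⊤}  OUT={b:+, d:-; rest ⊤}
  B4:  IN={b:+, d:-; rest ⊤}  OUT={b:+, c:-, d:-, f:+; rest ⊤}
  B5:  IN={b:+, c:-, d:-, f:+; rest ⊤}  OUT={b:+, c:-, d:-, f:+; rest ⊤}
  B6:  IN={b:+, c:-, d:-, f:+; rest ⊤}  OUT={b:+, c:-, d:-, e:-, f:-; rest ⊤}
  B7:  IN={b:+, c:-, d:-; rest ⊤}  OUT={b:+, c:0, d:-; rest ⊤}
  B8:  IN={b:+, c:0, d:-; rest ⊤}  OUT={b:+, c:0, d:-; rest ⊤}
  B9:  IN={b:+, d:-; rest ⊤}  OUT={a:-, b:+, d:-; rest ⊤}

Merge at B7: IN[B7] = OUT[B5] ⊔ OUT[B6] = {a: ⊤, b: +, c: -, d: -, e: ⊤, f: ⊤}
Applying B7's transfer function to that IN value gives OUT[B7] (row B7 above).

Answer: {a: ⊤, b: +, c: 0, d: -, e: ⊤, f: ⊤}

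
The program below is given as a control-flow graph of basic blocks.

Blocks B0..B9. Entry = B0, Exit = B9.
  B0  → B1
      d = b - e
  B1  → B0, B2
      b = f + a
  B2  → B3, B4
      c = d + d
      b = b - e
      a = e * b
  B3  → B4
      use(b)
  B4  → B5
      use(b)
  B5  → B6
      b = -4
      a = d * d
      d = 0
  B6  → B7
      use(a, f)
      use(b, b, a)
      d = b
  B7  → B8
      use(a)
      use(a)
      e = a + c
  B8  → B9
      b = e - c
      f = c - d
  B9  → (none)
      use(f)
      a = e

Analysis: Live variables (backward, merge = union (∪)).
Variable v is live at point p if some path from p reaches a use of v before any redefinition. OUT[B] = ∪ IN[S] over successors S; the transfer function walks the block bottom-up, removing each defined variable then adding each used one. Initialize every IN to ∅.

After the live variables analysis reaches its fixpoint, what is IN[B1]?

Fixpoint table:
  B0: | IN={a, b, e, f} | OUT={a, d, e, f}
  B1: | IN={a, d, e, f} | OUT={a, b, d, e, f}
  B2: | IN={b, d, e, f} | OUT={b, c, d, f}
  B3: | IN={b, c, d, f} | OUT={b, c, d, f}
  B4: | IN={b, c, d, f} | OUT={c, d, f}
  B5: | IN={c, d, f} | OUT={a, b, c, f}
  B6: | IN={a, b, c, f} | OUT={a, c, d}
  B7: | IN={a, c, d} | OUT={c, d, e}
  B8: | IN={c, d, e} | OUT={e, f}
  B9: | IN={e, f} | OUT={}

Merge at B1: OUT[B1] = IN[B0] ⊔ IN[B2] = {a, b, d, e, f}
Applying B1's transfer function to that OUT value gives IN[B1] (row B1 above).

Answer: {a, d, e, f}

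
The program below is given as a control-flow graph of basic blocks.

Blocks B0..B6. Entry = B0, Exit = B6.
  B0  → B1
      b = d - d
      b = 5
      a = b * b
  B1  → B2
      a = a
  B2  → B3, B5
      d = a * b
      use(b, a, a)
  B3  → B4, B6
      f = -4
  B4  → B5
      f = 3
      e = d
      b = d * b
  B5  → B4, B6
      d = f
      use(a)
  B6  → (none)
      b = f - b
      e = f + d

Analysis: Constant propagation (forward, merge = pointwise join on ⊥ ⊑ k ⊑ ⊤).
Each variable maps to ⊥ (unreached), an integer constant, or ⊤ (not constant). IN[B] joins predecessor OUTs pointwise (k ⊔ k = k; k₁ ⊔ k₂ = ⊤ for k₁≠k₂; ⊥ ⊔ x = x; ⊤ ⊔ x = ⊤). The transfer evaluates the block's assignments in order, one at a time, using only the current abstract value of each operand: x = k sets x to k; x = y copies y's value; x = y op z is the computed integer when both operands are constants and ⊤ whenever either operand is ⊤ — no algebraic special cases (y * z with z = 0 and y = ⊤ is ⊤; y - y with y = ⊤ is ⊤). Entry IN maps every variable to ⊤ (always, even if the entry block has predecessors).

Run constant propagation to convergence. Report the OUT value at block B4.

Per-block solution:
  B0:   IN=(all ⊤)   OUT={a:25, b:5; rest ⊤}
  B1:   IN={a:25, b:5; rest ⊤}   OUT={a:25, b:5; rest ⊤}
  B2:   IN={a:25, b:5; rest ⊤}   OUT={a:25, b:5, d:125; rest ⊤}
  B3:   IN={a:25, b:5, d:125; rest ⊤}   OUT={a:25, b:5, d:125, f:-4; rest ⊤}
  B4:   IN={a:25; rest ⊤}   OUT={a:25, f:3; rest ⊤}
  B5:   IN={a:25; rest ⊤}   OUT={a:25; rest ⊤}
  B6:   IN={a:25; rest ⊤}   OUT={a:25; rest ⊤}

Merge at B4: IN[B4] = OUT[B3] ⊔ OUT[B5] = {a: 25, b: ⊤, c: ⊤, d: ⊤, e: ⊤, f: ⊤}
Applying B4's transfer function to that IN value gives OUT[B4] (row B4 above).

Answer: {a: 25, b: ⊤, c: ⊤, d: ⊤, e: ⊤, f: 3}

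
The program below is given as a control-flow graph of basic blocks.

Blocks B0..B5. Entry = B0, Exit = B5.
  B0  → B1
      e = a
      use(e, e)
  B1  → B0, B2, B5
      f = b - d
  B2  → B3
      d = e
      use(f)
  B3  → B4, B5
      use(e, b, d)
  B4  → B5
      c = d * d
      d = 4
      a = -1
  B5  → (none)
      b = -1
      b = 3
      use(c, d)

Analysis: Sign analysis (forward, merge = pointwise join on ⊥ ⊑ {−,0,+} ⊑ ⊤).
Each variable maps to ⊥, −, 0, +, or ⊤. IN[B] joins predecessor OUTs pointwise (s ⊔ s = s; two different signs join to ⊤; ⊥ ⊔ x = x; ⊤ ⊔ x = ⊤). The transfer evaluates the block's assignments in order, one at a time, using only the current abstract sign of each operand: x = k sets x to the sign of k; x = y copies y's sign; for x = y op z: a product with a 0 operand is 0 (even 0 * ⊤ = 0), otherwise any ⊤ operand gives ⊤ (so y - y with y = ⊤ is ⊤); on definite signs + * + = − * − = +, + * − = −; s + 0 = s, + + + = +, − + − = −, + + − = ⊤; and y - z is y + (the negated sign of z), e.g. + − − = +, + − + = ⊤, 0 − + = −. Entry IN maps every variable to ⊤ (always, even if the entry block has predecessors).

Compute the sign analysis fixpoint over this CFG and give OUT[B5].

Answer: {a: ⊤, b: +, c: ⊤, d: ⊤, e: ⊤, f: ⊤}

Working:
Fixpoint table:
  B0:   IN=(all ⊤)   OUT=(all ⊤)
  B1:   IN=(all ⊤)   OUT=(all ⊤)
  B2:   IN=(all ⊤)   OUT=(all ⊤)
  B3:   IN=(all ⊤)   OUT=(all ⊤)
  B4:   IN=(all ⊤)   OUT={a:-, d:+; rest ⊤}
  B5:   IN=(all ⊤)   OUT={b:+; rest ⊤}

Merge at B5: IN[B5] = OUT[B1] ⊔ OUT[B3] ⊔ OUT[B4] = {a: ⊤, b: ⊤, c: ⊤, d: ⊤, e: ⊤, f: ⊤}
Applying B5's transfer function to that IN value gives OUT[B5] (row B5 above).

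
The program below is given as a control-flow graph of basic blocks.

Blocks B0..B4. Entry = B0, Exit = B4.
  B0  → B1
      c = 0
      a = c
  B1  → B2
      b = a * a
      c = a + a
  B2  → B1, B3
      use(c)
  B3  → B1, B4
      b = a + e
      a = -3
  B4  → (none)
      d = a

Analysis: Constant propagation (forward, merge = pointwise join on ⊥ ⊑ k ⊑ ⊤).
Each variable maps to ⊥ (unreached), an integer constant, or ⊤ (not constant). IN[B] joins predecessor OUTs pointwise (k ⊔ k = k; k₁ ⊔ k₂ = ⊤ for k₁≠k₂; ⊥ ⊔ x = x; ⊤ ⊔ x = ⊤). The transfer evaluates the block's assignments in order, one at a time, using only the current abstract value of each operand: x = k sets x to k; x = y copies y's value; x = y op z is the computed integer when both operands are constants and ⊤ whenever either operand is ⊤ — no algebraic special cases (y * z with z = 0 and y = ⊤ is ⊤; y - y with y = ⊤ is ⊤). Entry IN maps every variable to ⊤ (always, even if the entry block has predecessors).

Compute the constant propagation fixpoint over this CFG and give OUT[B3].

Answer: {a: -3, b: ⊤, c: ⊤, d: ⊤, e: ⊤, f: ⊤}

Working:
Fixpoint table:
  B0:  IN=(all ⊤)  OUT={a:0, c:0; rest ⊤}
  B1:  IN=(all ⊤)  OUT=(all ⊤)
  B2:  IN=(all ⊤)  OUT=(all ⊤)
  B3:  IN=(all ⊤)  OUT={a:-3; rest ⊤}
  B4:  IN={a:-3; rest ⊤}  OUT={a:-3, d:-3; rest ⊤}

Merge at B3: IN[B3] = OUT[B2] = {a: ⊤, b: ⊤, c: ⊤, d: ⊤, e: ⊤, f: ⊤}
Applying B3's transfer function to that IN value gives OUT[B3] (row B3 above).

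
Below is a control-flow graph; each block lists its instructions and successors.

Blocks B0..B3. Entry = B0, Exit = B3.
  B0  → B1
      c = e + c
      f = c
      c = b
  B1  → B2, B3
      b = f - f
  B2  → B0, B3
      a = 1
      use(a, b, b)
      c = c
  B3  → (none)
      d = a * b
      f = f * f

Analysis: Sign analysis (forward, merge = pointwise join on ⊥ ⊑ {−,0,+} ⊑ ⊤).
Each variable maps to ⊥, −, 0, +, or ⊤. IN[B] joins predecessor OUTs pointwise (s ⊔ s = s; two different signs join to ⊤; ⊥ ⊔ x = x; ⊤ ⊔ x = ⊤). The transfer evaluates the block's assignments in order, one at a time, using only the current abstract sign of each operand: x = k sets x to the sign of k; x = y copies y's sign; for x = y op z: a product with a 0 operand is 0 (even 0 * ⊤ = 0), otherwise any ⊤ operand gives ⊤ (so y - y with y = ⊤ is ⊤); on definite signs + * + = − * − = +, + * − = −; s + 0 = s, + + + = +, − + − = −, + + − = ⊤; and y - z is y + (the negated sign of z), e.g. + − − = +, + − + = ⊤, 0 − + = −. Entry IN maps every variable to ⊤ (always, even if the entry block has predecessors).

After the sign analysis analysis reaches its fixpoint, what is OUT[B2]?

Fixpoint table:
  B0:   IN=(all ⊤)   OUT=(all ⊤)
  B1:   IN=(all ⊤)   OUT=(all ⊤)
  B2:   IN=(all ⊤)   OUT={a:+; rest ⊤}
  B3:   IN=(all ⊤)   OUT=(all ⊤)

Merge at B2: IN[B2] = OUT[B1] = {a: ⊤, b: ⊤, c: ⊤, d: ⊤, e: ⊤, f: ⊤}
Applying B2's transfer function to that IN value gives OUT[B2] (row B2 above).

Answer: {a: +, b: ⊤, c: ⊤, d: ⊤, e: ⊤, f: ⊤}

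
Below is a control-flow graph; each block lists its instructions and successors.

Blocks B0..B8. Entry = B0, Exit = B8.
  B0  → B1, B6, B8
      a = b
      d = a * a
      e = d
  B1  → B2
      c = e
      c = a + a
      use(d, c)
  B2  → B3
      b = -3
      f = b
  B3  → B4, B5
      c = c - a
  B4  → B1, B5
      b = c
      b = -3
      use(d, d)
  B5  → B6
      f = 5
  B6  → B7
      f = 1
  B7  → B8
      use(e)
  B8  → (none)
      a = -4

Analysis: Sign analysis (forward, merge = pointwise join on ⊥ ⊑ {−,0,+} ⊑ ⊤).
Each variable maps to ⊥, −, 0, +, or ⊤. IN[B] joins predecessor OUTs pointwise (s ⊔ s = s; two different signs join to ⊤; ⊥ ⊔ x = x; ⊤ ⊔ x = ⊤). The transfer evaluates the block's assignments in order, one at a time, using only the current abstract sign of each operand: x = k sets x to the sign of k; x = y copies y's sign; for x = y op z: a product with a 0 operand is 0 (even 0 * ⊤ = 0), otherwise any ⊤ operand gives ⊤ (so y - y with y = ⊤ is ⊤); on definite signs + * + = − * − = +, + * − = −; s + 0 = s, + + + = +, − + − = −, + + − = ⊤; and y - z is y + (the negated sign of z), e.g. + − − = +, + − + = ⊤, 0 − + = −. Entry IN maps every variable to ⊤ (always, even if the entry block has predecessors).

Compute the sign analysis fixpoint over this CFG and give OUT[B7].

Per-block solution:
  B0:   IN=(all ⊤)   OUT=(all ⊤)
  B1:   IN=(all ⊤)   OUT=(all ⊤)
  B2:   IN=(all ⊤)   OUT={b:-, f:-; rest ⊤}
  B3:   IN={b:-, f:-; rest ⊤}   OUT={b:-, f:-; rest ⊤}
  B4:   IN={b:-, f:-; rest ⊤}   OUT={b:-, f:-; rest ⊤}
  B5:   IN={b:-, f:-; rest ⊤}   OUT={b:-, f:+; rest ⊤}
  B6:   IN=(all ⊤)   OUT={f:+; rest ⊤}
  B7:   IN={f:+; rest ⊤}   OUT={f:+; rest ⊤}
  B8:   IN=(all ⊤)   OUT={a:-; rest ⊤}

Merge at B7: IN[B7] = OUT[B6] = {a: ⊤, b: ⊤, c: ⊤, d: ⊤, e: ⊤, f: +}
Applying B7's transfer function to that IN value gives OUT[B7] (row B7 above).

Answer: {a: ⊤, b: ⊤, c: ⊤, d: ⊤, e: ⊤, f: +}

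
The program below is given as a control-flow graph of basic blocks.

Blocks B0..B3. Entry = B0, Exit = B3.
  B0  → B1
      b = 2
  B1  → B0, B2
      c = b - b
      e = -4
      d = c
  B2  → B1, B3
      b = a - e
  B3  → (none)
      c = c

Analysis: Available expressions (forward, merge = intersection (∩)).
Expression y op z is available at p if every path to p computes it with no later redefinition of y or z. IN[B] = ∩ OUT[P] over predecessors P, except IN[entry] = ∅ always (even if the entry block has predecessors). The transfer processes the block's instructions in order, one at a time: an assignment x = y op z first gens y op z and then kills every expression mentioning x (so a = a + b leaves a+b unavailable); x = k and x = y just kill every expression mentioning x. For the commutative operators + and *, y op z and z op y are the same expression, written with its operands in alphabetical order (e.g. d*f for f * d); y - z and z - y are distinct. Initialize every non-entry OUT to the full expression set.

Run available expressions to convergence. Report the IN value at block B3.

Answer: {a-e}

Trace:
Converged values:
  B0:   IN={}   OUT={}
  B1:   IN={}   OUT={b-b}
  B2:   IN={b-b}   OUT={a-e}
  B3:   IN={a-e}   OUT={a-e}

Merge at B3: IN[B3] = OUT[B2] = {a-e}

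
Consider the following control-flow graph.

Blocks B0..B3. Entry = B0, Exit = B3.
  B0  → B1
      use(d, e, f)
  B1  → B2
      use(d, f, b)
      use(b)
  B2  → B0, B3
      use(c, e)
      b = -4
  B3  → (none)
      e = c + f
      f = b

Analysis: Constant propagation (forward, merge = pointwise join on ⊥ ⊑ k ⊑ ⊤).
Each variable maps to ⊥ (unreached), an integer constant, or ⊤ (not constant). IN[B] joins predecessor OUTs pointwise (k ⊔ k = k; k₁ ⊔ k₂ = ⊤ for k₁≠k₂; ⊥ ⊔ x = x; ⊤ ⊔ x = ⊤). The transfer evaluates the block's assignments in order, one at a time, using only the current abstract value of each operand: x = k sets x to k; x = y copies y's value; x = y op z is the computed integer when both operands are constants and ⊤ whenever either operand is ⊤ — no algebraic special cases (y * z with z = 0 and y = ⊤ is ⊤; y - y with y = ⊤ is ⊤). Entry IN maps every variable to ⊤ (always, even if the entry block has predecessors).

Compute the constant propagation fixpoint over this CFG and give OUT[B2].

Per-block solution:
  B0:  IN=(all ⊤)  OUT=(all ⊤)
  B1:  IN=(all ⊤)  OUT=(all ⊤)
  B2:  IN=(all ⊤)  OUT={b:-4; rest ⊤}
  B3:  IN={b:-4; rest ⊤}  OUT={b:-4, f:-4; rest ⊤}

Merge at B2: IN[B2] = OUT[B1] = {a: ⊤, b: ⊤, c: ⊤, d: ⊤, e: ⊤, f: ⊤}
Applying B2's transfer function to that IN value gives OUT[B2] (row B2 above).

Answer: {a: ⊤, b: -4, c: ⊤, d: ⊤, e: ⊤, f: ⊤}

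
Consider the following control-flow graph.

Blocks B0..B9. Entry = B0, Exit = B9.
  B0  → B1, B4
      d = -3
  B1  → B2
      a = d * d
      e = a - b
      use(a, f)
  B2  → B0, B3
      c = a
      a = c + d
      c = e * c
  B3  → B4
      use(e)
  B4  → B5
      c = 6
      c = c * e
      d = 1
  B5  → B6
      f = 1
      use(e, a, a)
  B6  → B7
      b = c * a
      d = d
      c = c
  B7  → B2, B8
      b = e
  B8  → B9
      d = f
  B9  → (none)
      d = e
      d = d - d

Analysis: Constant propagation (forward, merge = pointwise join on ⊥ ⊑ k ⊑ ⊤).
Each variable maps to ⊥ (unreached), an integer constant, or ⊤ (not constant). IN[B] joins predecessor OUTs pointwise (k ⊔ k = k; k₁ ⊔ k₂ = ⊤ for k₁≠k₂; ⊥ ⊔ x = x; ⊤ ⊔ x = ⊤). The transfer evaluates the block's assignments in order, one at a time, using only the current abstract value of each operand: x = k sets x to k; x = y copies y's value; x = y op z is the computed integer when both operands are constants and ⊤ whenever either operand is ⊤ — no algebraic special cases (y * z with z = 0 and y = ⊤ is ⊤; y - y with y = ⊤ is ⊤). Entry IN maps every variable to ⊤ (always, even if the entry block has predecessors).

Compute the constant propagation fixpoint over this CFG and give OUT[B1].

Per-block solution:
  B0: | IN=(all ⊤) | OUT={d:-3; rest ⊤}
  B1: | IN={d:-3; rest ⊤} | OUT={a:9, d:-3; rest ⊤}
  B2: | IN=(all ⊤) | OUT=(all ⊤)
  B3: | IN=(all ⊤) | OUT=(all ⊤)
  B4: | IN=(all ⊤) | OUT={d:1; rest ⊤}
  B5: | IN={d:1; rest ⊤} | OUT={d:1, f:1; rest ⊤}
  B6: | IN={d:1, f:1; rest ⊤} | OUT={d:1, f:1; rest ⊤}
  B7: | IN={d:1, f:1; rest ⊤} | OUT={d:1, f:1; rest ⊤}
  B8: | IN={d:1, f:1; rest ⊤} | OUT={d:1, f:1; rest ⊤}
  B9: | IN={d:1, f:1; rest ⊤} | OUT={f:1; rest ⊤}

Merge at B1: IN[B1] = OUT[B0] = {a: ⊤, b: ⊤, c: ⊤, d: -3, e: ⊤, f: ⊤}
Applying B1's transfer function to that IN value gives OUT[B1] (row B1 above).

Answer: {a: 9, b: ⊤, c: ⊤, d: -3, e: ⊤, f: ⊤}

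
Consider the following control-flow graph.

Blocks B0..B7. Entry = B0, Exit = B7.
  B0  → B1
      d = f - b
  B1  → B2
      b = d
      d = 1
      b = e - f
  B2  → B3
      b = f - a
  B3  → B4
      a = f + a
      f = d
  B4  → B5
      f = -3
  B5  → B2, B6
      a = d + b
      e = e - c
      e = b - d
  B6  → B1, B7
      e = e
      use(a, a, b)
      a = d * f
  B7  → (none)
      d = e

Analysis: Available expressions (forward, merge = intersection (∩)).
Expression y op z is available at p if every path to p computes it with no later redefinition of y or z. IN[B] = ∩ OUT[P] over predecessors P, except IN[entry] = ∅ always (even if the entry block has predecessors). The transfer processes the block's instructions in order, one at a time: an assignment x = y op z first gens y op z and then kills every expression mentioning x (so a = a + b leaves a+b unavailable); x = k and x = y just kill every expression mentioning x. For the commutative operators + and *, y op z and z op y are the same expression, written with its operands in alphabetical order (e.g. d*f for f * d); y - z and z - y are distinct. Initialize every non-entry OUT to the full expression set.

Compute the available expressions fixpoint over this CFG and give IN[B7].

Per-block solution:
  B0:   IN={}   OUT={f-b}
  B1:   IN={}   OUT={e-f}
  B2:   IN={}   OUT={f-a}
  B3:   IN={f-a}   OUT={}
  B4:   IN={}   OUT={}
  B5:   IN={}   OUT={b+d, b-d}
  B6:   IN={b+d, b-d}   OUT={b+d, b-d, d*f}
  B7:   IN={b+d, b-d, d*f}   OUT={}

Merge at B7: IN[B7] = OUT[B6] = {b+d, b-d, d*f}

Answer: {b+d, b-d, d*f}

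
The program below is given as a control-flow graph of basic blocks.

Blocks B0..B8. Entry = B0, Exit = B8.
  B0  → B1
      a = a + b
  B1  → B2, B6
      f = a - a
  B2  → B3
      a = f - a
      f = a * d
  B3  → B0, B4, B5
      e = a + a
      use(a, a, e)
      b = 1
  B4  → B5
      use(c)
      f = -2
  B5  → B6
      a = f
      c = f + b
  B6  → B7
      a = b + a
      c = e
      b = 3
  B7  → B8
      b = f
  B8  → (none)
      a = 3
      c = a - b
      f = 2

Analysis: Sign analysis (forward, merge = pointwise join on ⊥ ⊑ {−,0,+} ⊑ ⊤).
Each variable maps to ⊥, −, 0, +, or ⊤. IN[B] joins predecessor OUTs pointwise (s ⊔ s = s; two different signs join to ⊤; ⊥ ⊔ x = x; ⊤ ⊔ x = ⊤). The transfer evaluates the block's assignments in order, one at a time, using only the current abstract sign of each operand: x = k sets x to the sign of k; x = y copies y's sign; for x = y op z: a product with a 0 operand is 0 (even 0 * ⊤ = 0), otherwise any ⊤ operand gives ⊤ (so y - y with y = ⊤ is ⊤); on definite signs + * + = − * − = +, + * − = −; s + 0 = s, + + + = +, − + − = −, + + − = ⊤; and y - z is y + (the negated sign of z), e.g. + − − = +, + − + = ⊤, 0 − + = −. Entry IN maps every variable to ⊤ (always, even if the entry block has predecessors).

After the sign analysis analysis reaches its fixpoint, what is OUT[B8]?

Answer: {a: +, b: ⊤, c: ⊤, d: ⊤, e: ⊤, f: +}

Trace:
Per-block solution:
  B0: | IN=(all ⊤) | OUT=(all ⊤)
  B1: | IN=(all ⊤) | OUT=(all ⊤)
  B2: | IN=(all ⊤) | OUT=(all ⊤)
  B3: | IN=(all ⊤) | OUT={b:+; rest ⊤}
  B4: | IN={b:+; rest ⊤} | OUT={b:+, f:-; rest ⊤}
  B5: | IN={b:+; rest ⊤} | OUT={b:+; rest ⊤}
  B6: | IN=(all ⊤) | OUT={b:+; rest ⊤}
  B7: | IN={b:+; rest ⊤} | OUT=(all ⊤)
  B8: | IN=(all ⊤) | OUT={a:+, f:+; rest ⊤}

Merge at B8: IN[B8] = OUT[B7] = {a: ⊤, b: ⊤, c: ⊤, d: ⊤, e: ⊤, f: ⊤}
Applying B8's transfer function to that IN value gives OUT[B8] (row B8 above).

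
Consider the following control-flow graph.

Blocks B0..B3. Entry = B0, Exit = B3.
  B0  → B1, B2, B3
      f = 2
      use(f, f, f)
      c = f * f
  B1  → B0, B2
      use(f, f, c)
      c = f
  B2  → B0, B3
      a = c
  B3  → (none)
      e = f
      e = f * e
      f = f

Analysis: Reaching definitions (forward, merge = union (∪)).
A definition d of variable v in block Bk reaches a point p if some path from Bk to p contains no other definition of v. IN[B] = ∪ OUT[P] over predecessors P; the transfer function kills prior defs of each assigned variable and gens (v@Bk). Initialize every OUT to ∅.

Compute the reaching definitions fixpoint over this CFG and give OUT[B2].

Answer: {a@B2, c@B0, c@B1, f@B0}

Trace:
Fixpoint table:
  B0: | IN={a@B2, c@B0, c@B1, f@B0} | OUT={a@B2, c@B0, f@B0}
  B1: | IN={a@B2, c@B0, f@B0} | OUT={a@B2, c@B1, f@B0}
  B2: | IN={a@B2, c@B0, c@B1, f@B0} | OUT={a@B2, c@B0, c@B1, f@B0}
  B3: | IN={a@B2, c@B0, c@B1, f@B0} | OUT={a@B2, c@B0, c@B1, e@B3, f@B3}

Merge at B2: IN[B2] = OUT[B0] ⊔ OUT[B1] = {a@B2, c@B0, c@B1, f@B0}
Applying B2's transfer function to that IN value gives OUT[B2] (row B2 above).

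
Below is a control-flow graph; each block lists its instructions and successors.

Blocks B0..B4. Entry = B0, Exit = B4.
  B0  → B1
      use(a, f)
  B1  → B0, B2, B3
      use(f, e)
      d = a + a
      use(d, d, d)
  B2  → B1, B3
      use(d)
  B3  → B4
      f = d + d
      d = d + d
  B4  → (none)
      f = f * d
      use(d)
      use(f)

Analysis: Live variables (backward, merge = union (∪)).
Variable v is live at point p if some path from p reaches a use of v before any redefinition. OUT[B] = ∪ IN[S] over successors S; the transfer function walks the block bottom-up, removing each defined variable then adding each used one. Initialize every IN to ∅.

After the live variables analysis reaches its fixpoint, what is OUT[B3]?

Answer: {d, f}

Derivation:
Per-block solution:
  B0: | IN={a, e, f} | OUT={a, e, f}
  B1: | IN={a, e, f} | OUT={a, d, e, f}
  B2: | IN={a, d, e, f} | OUT={a, d, e, f}
  B3: | IN={d} | OUT={d, f}
  B4: | IN={d, f} | OUT={}

Merge at B3: OUT[B3] = IN[B4] = {d, f}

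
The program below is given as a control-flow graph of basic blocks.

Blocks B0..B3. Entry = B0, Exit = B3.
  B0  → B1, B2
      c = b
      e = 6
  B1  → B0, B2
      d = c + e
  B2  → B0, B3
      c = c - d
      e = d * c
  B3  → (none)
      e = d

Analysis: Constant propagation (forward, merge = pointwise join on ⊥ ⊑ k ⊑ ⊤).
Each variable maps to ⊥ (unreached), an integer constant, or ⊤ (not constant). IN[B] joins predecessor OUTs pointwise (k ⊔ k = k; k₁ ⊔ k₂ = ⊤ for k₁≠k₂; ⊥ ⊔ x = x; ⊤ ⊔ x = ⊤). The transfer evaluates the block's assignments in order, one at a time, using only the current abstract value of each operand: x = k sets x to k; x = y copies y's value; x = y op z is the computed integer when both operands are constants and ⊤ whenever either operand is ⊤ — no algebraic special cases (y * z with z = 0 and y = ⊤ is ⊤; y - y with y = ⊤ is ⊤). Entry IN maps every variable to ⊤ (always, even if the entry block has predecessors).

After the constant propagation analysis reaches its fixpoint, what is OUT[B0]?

Converged values:
  B0: | IN=(all ⊤) | OUT={e:6; rest ⊤}
  B1: | IN={e:6; rest ⊤} | OUT={e:6; rest ⊤}
  B2: | IN={e:6; rest ⊤} | OUT=(all ⊤)
  B3: | IN=(all ⊤) | OUT=(all ⊤)

Merge at B0 (entry node, so the boundary value (all ⊤) is joined with the incoming edge(s)): IN[B0] = (all ⊤) ⊔ OUT[B1] ⊔ OUT[B2] = {a: ⊤, b: ⊤, c: ⊤, d: ⊤, e: ⊤, f: ⊤}
Applying B0's transfer function to that IN value gives OUT[B0] (row B0 above).

Answer: {a: ⊤, b: ⊤, c: ⊤, d: ⊤, e: 6, f: ⊤}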